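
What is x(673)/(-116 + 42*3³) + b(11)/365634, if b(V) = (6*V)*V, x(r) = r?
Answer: 41135125/62035902 ≈ 0.66309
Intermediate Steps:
b(V) = 6*V²
x(673)/(-116 + 42*3³) + b(11)/365634 = 673/(-116 + 42*3³) + (6*11²)/365634 = 673/(-116 + 42*27) + (6*121)*(1/365634) = 673/(-116 + 1134) + 726*(1/365634) = 673/1018 + 121/60939 = 41135125/62035902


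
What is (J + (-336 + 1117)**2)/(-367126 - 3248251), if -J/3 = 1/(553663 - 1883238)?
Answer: -810988896578/4806914874775 ≈ -0.16871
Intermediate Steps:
J = 3/1329575 (J = -3/(553663 - 1883238) = -3/(-1329575) = -3*(-1/1329575) = 3/1329575 ≈ 2.2564e-6)
(J + (-336 + 1117)**2)/(-367126 - 3248251) = (3/1329575 + (-336 + 1117)**2)/(-367126 - 3248251) = (3/1329575 + 781**2)/(-3615377) = (3/1329575 + 609961)*(-1/3615377) = (810988896578/1329575)*(-1/3615377) = -810988896578/4806914874775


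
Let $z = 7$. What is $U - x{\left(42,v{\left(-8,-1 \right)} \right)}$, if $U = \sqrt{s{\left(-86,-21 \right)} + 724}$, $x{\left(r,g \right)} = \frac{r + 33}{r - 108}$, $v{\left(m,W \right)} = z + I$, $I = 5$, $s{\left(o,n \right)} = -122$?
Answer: $\frac{25}{22} + \sqrt{602} \approx 25.672$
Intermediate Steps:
$v{\left(m,W \right)} = 12$ ($v{\left(m,W \right)} = 7 + 5 = 12$)
$x{\left(r,g \right)} = \frac{33 + r}{-108 + r}$
$U = \sqrt{602}$ ($U = \sqrt{-122 + 724} = \sqrt{602} \approx 24.536$)
$U - x{\left(42,v{\left(-8,-1 \right)} \right)} = \sqrt{602} - \frac{33 + 42}{-108 + 42} = \sqrt{602} - \frac{1}{-66} \cdot 75 = \sqrt{602} - \left(- \frac{1}{66}\right) 75 = \sqrt{602} - - \frac{25}{22} = \sqrt{602} + \frac{25}{22} = \frac{25}{22} + \sqrt{602}$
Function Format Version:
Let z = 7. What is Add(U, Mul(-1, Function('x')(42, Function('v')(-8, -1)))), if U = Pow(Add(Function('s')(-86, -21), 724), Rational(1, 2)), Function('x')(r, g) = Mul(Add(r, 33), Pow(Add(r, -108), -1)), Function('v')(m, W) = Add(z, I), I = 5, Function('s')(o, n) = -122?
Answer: Add(Rational(25, 22), Pow(602, Rational(1, 2))) ≈ 25.672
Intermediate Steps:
Function('v')(m, W) = 12 (Function('v')(m, W) = Add(7, 5) = 12)
Function('x')(r, g) = Mul(Pow(Add(-108, r), -1), Add(33, r)) (Function('x')(r, g) = Mul(Add(33, r), Pow(Add(-108, r), -1)) = Mul(Pow(Add(-108, r), -1), Add(33, r)))
U = Pow(602, Rational(1, 2)) (U = Pow(Add(-122, 724), Rational(1, 2)) = Pow(602, Rational(1, 2)) ≈ 24.536)
Add(U, Mul(-1, Function('x')(42, Function('v')(-8, -1)))) = Add(Pow(602, Rational(1, 2)), Mul(-1, Mul(Pow(Add(-108, 42), -1), Add(33, 42)))) = Add(Pow(602, Rational(1, 2)), Mul(-1, Mul(Pow(-66, -1), 75))) = Add(Pow(602, Rational(1, 2)), Mul(-1, Mul(Rational(-1, 66), 75))) = Add(Pow(602, Rational(1, 2)), Mul(-1, Rational(-25, 22))) = Add(Pow(602, Rational(1, 2)), Rational(25, 22)) = Add(Rational(25, 22), Pow(602, Rational(1, 2)))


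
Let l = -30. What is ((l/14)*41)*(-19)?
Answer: 11685/7 ≈ 1669.3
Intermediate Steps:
((l/14)*41)*(-19) = (-30/14*41)*(-19) = (-30*1/14*41)*(-19) = -15/7*41*(-19) = -615/7*(-19) = 11685/7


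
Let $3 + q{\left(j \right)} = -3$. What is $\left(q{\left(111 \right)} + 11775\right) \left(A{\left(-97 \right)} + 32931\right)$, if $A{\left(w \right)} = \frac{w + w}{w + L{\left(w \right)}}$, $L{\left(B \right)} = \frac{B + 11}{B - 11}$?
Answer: $\frac{2013523150149}{5195} \approx 3.8759 \cdot 10^{8}$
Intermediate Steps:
$L{\left(B \right)} = \frac{11 + B}{-11 + B}$
$q{\left(j \right)} = -6$ ($q{\left(j \right)} = -3 - 3 = -6$)
$A{\left(w \right)} = \frac{2 w}{w + \frac{11 + w}{-11 + w}}$ ($A{\left(w \right)} = \frac{w + w}{w + \frac{11 + w}{-11 + w}} = \frac{2 w}{w + \frac{11 + w}{-11 + w}}$)
$\left(q{\left(111 \right)} + 11775\right) \left(A{\left(-97 \right)} + 32931\right) = \left(-6 + 11775\right) \left(2 \left(-97\right) \frac{1}{11 - 97 - 97 \left(-11 - 97\right)} \left(-11 - 97\right) + 32931\right) = 11769 \left(2 \left(-97\right) \frac{1}{11 - 97 - -10476} \left(-108\right) + 32931\right) = 11769 \left(2 \left(-97\right) \frac{1}{11 - 97 + 10476} \left(-108\right) + 32931\right) = 11769 \left(2 \left(-97\right) \frac{1}{10390} \left(-108\right) + 32931\right) = 11769 \left(\frac{10476}{5195} + 32931\right) = 11769 \cdot \frac{171087021}{5195} = \frac{2013523150149}{5195}$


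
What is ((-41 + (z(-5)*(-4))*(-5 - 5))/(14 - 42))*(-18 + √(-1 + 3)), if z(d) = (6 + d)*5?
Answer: 1431/14 - 159*√2/28 ≈ 94.184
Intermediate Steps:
z(d) = 30 + 5*d
((-41 + (z(-5)*(-4))*(-5 - 5))/(14 - 42))*(-18 + √(-1 + 3)) = ((-41 + ((30 + 5*(-5))*(-4))*(-5 - 5))/(14 - 42))*(-18 + √(-1 + 3)) = ((-41 + ((30 - 25)*(-4))*(-10))/(-28))*(-18 + √2) = ((-41 + (5*(-4))*(-10))*(-1/28))*(-18 + √2) = ((-41 - 20*(-10))*(-1/28))*(-18 + √2) = ((-41 + 200)*(-1/28))*(-18 + √2) = (159*(-1/28))*(-18 + √2) = -159*(-18 + √2)/28 = 1431/14 - 159*√2/28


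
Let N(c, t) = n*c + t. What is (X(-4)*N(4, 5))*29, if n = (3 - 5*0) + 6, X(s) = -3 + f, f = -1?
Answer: -4756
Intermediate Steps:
X(s) = -4 (X(s) = -3 - 1 = -4)
n = 9 (n = (3 + 0) + 6 = 3 + 6 = 9)
N(c, t) = t + 9*c (N(c, t) = 9*c + t = t + 9*c)
(X(-4)*N(4, 5))*29 = -4*(5 + 9*4)*29 = -4*(5 + 36)*29 = -4*41*29 = -164*29 = -4756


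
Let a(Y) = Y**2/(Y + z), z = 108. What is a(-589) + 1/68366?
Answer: -23717600605/32884046 ≈ -721.25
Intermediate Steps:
a(Y) = Y**2/(108 + Y) (a(Y) = Y**2/(Y + 108) = Y**2/(108 + Y))
a(-589) + 1/68366 = (-589)**2/(108 - 589) + 1/68366 = 346921/(-481) + 1/68366 = 346921*(-1/481) + 1/68366 = -346921/481 + 1/68366 = -23717600605/32884046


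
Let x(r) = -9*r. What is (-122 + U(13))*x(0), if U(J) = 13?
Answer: 0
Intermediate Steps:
(-122 + U(13))*x(0) = (-122 + 13)*(-9*0) = -109*0 = 0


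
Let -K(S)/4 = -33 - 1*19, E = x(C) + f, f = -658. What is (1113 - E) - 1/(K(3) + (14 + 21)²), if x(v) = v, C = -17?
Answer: 2562203/1433 ≈ 1788.0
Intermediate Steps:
E = -675 (E = -17 - 658 = -675)
K(S) = 208 (K(S) = -4*(-33 - 1*19) = -4*(-33 - 19) = -4*(-52) = 208)
(1113 - E) - 1/(K(3) + (14 + 21)²) = (1113 - 1*(-675)) - 1/(208 + (14 + 21)²) = (1113 + 675) - 1/(208 + 35²) = 1788 - 1/(208 + 1225) = 1788 - 1/1433 = 2562203/1433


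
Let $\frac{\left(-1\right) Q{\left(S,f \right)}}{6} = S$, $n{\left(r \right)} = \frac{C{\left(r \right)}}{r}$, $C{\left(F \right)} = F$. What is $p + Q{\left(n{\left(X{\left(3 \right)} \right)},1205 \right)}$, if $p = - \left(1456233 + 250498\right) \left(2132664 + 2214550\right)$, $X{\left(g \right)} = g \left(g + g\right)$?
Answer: $-7419524897440$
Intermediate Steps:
$X{\left(g \right)} = 2 g^{2}$ ($X{\left(g \right)} = g 2 g = 2 g^{2}$)
$n{\left(r \right)} = 1$ ($n{\left(r \right)} = \frac{r}{r} = 1$)
$Q{\left(S,f \right)} = - 6 S$
$p = -7419524897434$ ($p = - 1706731 \cdot 4347214 = \left(-1\right) 7419524897434 = -7419524897434$)
$p + Q{\left(n{\left(X{\left(3 \right)} \right)},1205 \right)} = -7419524897434 - 6 = -7419524897440$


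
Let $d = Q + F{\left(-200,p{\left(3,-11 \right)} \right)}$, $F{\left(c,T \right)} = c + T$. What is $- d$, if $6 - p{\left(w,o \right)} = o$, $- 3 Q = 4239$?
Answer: $1596$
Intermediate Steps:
$Q = -1413$ ($Q = \left(- \frac{1}{3}\right) 4239 = -1413$)
$p{\left(w,o \right)} = 6 - o$
$F{\left(c,T \right)} = T + c$
$d = -1596$ ($d = -1413 + \left(\left(6 - -11\right) - 200\right) = -1413 + \left(\left(6 + 11\right) - 200\right) = -1413 + \left(17 - 200\right) = -1413 - 183 = -1596$)
$- d = \left(-1\right) \left(-1596\right) = 1596$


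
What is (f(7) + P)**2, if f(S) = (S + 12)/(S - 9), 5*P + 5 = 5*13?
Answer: 25/4 ≈ 6.2500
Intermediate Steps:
P = 12 (P = -1 + (5*13)/5 = -1 + (1/5)*65 = -1 + 13 = 12)
f(S) = (12 + S)/(-9 + S)
(f(7) + P)**2 = ((12 + 7)/(-9 + 7) + 12)**2 = (19/(-2) + 12)**2 = (-1/2*19 + 12)**2 = (-19/2 + 12)**2 = (5/2)**2 = 25/4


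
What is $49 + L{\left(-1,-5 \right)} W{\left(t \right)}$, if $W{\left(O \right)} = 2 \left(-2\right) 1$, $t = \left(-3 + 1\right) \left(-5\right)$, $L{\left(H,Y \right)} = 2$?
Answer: $41$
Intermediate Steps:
$t = 10$ ($t = \left(-2\right) \left(-5\right) = 10$)
$W{\left(O \right)} = -4$ ($W{\left(O \right)} = \left(-4\right) 1 = -4$)
$49 + L{\left(-1,-5 \right)} W{\left(t \right)} = 49 + 2 \left(-4\right) = 49 - 8 = 41$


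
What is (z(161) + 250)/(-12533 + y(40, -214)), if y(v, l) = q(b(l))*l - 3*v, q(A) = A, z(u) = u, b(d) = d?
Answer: 411/33143 ≈ 0.012401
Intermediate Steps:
y(v, l) = l**2 - 3*v (y(v, l) = l*l - 3*v = l**2 - 3*v)
(z(161) + 250)/(-12533 + y(40, -214)) = (161 + 250)/(-12533 + ((-214)**2 - 3*40)) = 411/(-12533 + (45796 - 120)) = 411/(-12533 + 45676) = 411/33143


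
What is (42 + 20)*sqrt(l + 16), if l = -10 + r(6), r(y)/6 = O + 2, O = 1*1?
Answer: 124*sqrt(6) ≈ 303.74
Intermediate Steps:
O = 1
r(y) = 18 (r(y) = 6*(1 + 2) = 6*3 = 18)
l = 8 (l = -10 + 18 = 8)
(42 + 20)*sqrt(l + 16) = (42 + 20)*sqrt(8 + 16) = 62*sqrt(24) = 62*(2*sqrt(6)) = 124*sqrt(6)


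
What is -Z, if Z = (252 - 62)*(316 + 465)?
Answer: -148390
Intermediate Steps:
Z = 148390 (Z = 190*781 = 148390)
-Z = -1*148390 = -148390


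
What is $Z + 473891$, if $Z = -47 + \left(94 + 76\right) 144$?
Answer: $498324$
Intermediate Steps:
$Z = 24433$ ($Z = -47 + 170 \cdot 144 = -47 + 24480 = 24433$)
$Z + 473891 = 24433 + 473891 = 498324$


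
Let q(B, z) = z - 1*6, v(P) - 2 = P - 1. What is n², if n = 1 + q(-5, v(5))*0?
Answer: 1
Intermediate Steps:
v(P) = 1 + P (v(P) = 2 + (P - 1) = 2 + (-1 + P) = 1 + P)
q(B, z) = -6 + z (q(B, z) = z - 6 = -6 + z)
n = 1 (n = 1 + (-6 + (1 + 5))*0 = 1 + (-6 + 6)*0 = 1 + 0*0 = 1 + 0 = 1)
n² = 1² = 1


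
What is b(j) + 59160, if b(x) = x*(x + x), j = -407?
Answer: 390458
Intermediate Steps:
b(x) = 2*x² (b(x) = x*(2*x) = 2*x²)
b(j) + 59160 = 2*(-407)² + 59160 = 2*165649 + 59160 = 331298 + 59160 = 390458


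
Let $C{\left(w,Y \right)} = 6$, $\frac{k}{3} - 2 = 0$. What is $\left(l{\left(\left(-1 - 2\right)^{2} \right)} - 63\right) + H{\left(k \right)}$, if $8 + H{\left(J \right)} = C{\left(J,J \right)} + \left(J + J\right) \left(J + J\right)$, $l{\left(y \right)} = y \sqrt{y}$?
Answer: $106$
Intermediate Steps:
$k = 6$ ($k = 6 + 3 \cdot 0 = 6 + 0 = 6$)
$l{\left(y \right)} = y^{\frac{3}{2}}$
$H{\left(J \right)} = -2 + 4 J^{2}$ ($H{\left(J \right)} = -8 + \left(6 + \left(J + J\right) \left(J + J\right)\right) = -8 + \left(6 + 2 J 2 J\right) = -8 + \left(6 + 4 J^{2}\right) = -2 + 4 J^{2}$)
$\left(l{\left(\left(-1 - 2\right)^{2} \right)} - 63\right) + H{\left(k \right)} = \left(\left(\left(-1 - 2\right)^{2}\right)^{\frac{3}{2}} - 63\right) - \left(2 - 4 \cdot 6^{2}\right) = \left(\left(\left(-3\right)^{2}\right)^{\frac{3}{2}} - 63\right) + \left(-2 + 4 \cdot 36\right) = \left(9^{\frac{3}{2}} - 63\right) + \left(-2 + 144\right) = \left(27 - 63\right) + 142 = -36 + 142 = 106$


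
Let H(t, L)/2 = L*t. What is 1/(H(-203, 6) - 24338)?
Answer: -1/26774 ≈ -3.7350e-5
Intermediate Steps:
H(t, L) = 2*L*t (H(t, L) = 2*(L*t) = 2*L*t)
1/(H(-203, 6) - 24338) = 1/(2*6*(-203) - 24338) = 1/(-2436 - 24338) = 1/(-26774) = -1/26774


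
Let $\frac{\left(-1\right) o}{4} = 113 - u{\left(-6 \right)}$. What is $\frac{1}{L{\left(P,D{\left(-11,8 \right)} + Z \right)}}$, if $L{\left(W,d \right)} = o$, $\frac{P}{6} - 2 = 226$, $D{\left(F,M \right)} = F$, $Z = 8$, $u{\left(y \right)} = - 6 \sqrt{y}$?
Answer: $\frac{i}{4 \left(- 113 i + 6 \sqrt{6}\right)} \approx -0.0021756 + 0.00028296 i$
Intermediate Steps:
$P = 1368$ ($P = 12 + 6 \cdot 226 = 12 + 1356 = 1368$)
$o = -452 - 24 i \sqrt{6}$ ($o = - 4 \left(113 - - 6 \sqrt{-6}\right) = - 4 \left(113 - - 6 i \sqrt{6}\right) = - 4 \left(113 + 6 i \sqrt{6}\right) = -452 - 24 i \sqrt{6} \approx -452.0 - 58.788 i$)
$L{\left(W,d \right)} = -452 - 24 i \sqrt{6}$
$\frac{1}{L{\left(P,D{\left(-11,8 \right)} + Z \right)}} = \frac{1}{-452 - 24 i \sqrt{6}}$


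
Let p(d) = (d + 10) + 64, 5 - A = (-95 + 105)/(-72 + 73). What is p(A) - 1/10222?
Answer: 705317/10222 ≈ 69.000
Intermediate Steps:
A = -5 (A = 5 - (-95 + 105)/(-72 + 73) = 5 - 10/1 = 5 - 10 = -5)
p(d) = 74 + d (p(d) = (10 + d) + 64 = 74 + d)
p(A) - 1/10222 = (74 - 5) - 1/10222 = 69 - 1*1/10222 = 69 - 1/10222 = 705317/10222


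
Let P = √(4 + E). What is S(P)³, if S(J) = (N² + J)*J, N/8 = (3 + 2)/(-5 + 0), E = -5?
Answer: 12287 - 261952*I ≈ 12287.0 - 2.6195e+5*I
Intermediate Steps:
N = -8 (N = 8*((3 + 2)/(-5 + 0)) = 8*(5/(-5)) = 8*(5*(-⅕)) = 8*(-1) = -8)
P = I (P = √(4 - 5) = √(-1) = I ≈ 1.0*I)
S(J) = J*(64 + J) (S(J) = ((-8)² + J)*J = (64 + J)*J = J*(64 + J))
S(P)³ = (I*(64 + I))³ = -I*(64 + I)³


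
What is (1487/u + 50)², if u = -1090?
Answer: 2810378169/1188100 ≈ 2365.4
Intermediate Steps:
(1487/u + 50)² = (1487/(-1090) + 50)² = (1487*(-1/1090) + 50)² = (-1487/1090 + 50)² = (53013/1090)² = 2810378169/1188100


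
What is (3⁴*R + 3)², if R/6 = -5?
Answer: 5890329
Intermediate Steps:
R = -30 (R = 6*(-5) = -30)
(3⁴*R + 3)² = (3⁴*(-30) + 3)² = (81*(-30) + 3)² = (-2430 + 3)² = (-2427)² = 5890329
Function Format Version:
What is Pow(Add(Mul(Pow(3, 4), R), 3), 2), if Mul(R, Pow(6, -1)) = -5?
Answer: 5890329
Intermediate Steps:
R = -30 (R = Mul(6, -5) = -30)
Pow(Add(Mul(Pow(3, 4), R), 3), 2) = Pow(Add(Mul(Pow(3, 4), -30), 3), 2) = Pow(Add(Mul(81, -30), 3), 2) = Pow(Add(-2430, 3), 2) = Pow(-2427, 2) = 5890329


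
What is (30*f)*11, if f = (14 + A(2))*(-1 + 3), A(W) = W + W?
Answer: 11880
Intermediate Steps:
A(W) = 2*W
f = 36 (f = (14 + 2*2)*(-1 + 3) = (14 + 4)*2 = 18*2 = 36)
(30*f)*11 = (30*36)*11 = 1080*11 = 11880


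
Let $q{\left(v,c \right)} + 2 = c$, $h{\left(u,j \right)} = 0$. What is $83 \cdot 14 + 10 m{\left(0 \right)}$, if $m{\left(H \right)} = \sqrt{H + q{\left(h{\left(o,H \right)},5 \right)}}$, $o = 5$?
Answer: $1162 + 10 \sqrt{3} \approx 1179.3$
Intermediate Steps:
$q{\left(v,c \right)} = -2 + c$
$m{\left(H \right)} = \sqrt{3 + H}$ ($m{\left(H \right)} = \sqrt{H + \left(-2 + 5\right)} = \sqrt{H + 3} = \sqrt{3 + H}$)
$83 \cdot 14 + 10 m{\left(0 \right)} = 83 \cdot 14 + 10 \sqrt{3 + 0} = 1162 + 10 \sqrt{3}$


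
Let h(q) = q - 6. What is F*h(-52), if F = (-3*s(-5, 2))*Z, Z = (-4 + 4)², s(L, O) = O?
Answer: 0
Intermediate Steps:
h(q) = -6 + q
Z = 0 (Z = 0² = 0)
F = 0 (F = -3*2*0 = -6*0 = 0)
F*h(-52) = 0*(-6 - 52) = 0*(-58) = 0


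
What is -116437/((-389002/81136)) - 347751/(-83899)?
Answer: 396374314823435/16318439399 ≈ 24290.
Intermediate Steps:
-116437/((-389002/81136)) - 347751/(-83899) = -116437/((-389002*1/81136)) - 347751*(-1/83899) = -116437/(-194501/40568) + 347751/83899 = -116437*(-40568/194501) + 347751/83899 = 4723616216/194501 + 347751/83899 = 396374314823435/16318439399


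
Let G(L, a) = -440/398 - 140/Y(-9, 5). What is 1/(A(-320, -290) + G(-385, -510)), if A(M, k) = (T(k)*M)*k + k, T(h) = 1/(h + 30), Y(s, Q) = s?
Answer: -23283/14725870 ≈ -0.0015811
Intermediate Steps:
T(h) = 1/(30 + h)
A(M, k) = k + M*k/(30 + k) (A(M, k) = (M/(30 + k))*k + k = M*k/(30 + k) + k = k + M*k/(30 + k))
G(L, a) = 25880/1791 (G(L, a) = -440/398 - 140/(-9) = -440*1/398 - 140*(-⅑) = -220/199 + 140/9 = 25880/1791)
1/(A(-320, -290) + G(-385, -510)) = 1/(-290*(30 - 320 - 290)/(30 - 290) + 25880/1791) = 1/(-290*(-580)/(-260) + 25880/1791) = 1/(-290*(-1/260)*(-580) + 25880/1791) = 1/(-8410/13 + 25880/1791) = 1/(-14725870/23283) = -23283/14725870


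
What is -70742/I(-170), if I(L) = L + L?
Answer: 35371/170 ≈ 208.06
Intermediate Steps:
I(L) = 2*L
-70742/I(-170) = -70742/(2*(-170)) = -70742/(-340) = -70742*(-1/340) = 35371/170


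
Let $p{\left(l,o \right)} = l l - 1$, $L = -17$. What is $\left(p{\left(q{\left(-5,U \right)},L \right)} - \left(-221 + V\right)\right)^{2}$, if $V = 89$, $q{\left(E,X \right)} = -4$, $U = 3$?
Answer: $21609$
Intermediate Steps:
$p{\left(l,o \right)} = -1 + l^{2}$ ($p{\left(l,o \right)} = l^{2} - 1 = -1 + l^{2}$)
$\left(p{\left(q{\left(-5,U \right)},L \right)} - \left(-221 + V\right)\right)^{2} = \left(\left(-1 + \left(-4\right)^{2}\right) + \left(221 - 89\right)\right)^{2} = \left(\left(-1 + 16\right) + \left(221 - 89\right)\right)^{2} = \left(15 + 132\right)^{2} = 147^{2} = 21609$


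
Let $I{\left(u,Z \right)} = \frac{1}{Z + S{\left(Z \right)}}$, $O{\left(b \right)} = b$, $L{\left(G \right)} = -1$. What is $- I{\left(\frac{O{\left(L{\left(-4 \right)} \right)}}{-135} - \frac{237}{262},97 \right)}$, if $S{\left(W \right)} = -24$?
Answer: $- \frac{1}{73} \approx -0.013699$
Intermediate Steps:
$I{\left(u,Z \right)} = \frac{1}{-24 + Z}$ ($I{\left(u,Z \right)} = \frac{1}{Z - 24} = \frac{1}{-24 + Z}$)
$- I{\left(\frac{O{\left(L{\left(-4 \right)} \right)}}{-135} - \frac{237}{262},97 \right)} = - \frac{1}{-24 + 97} = - \frac{1}{73}$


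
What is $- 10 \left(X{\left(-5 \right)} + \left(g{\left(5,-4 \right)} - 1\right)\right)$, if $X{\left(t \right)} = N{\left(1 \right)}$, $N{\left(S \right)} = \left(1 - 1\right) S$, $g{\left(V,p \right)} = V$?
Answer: $-40$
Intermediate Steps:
$N{\left(S \right)} = 0$ ($N{\left(S \right)} = 0 S = 0$)
$X{\left(t \right)} = 0$
$- 10 \left(X{\left(-5 \right)} + \left(g{\left(5,-4 \right)} - 1\right)\right) = - 10 \left(0 + \left(5 - 1\right)\right) = - 10 \left(0 + 4\right) = \left(-10\right) 4 = -40$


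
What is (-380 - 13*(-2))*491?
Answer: -173814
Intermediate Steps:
(-380 - 13*(-2))*491 = (-380 + 26)*491 = -354*491 = -173814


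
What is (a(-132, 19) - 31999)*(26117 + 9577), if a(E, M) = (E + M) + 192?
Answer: -1139352480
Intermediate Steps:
a(E, M) = 192 + E + M
(a(-132, 19) - 31999)*(26117 + 9577) = ((192 - 132 + 19) - 31999)*(26117 + 9577) = (79 - 31999)*35694 = -31920*35694 = -1139352480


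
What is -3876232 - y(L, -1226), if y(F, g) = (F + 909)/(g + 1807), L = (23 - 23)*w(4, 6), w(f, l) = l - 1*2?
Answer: -2252091701/581 ≈ -3.8762e+6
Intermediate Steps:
w(f, l) = -2 + l (w(f, l) = l - 2 = -2 + l)
L = 0 (L = (23 - 23)*(-2 + 6) = 0*4 = 0)
y(F, g) = (909 + F)/(1807 + g)
-3876232 - y(L, -1226) = -3876232 - (909 + 0)/(1807 - 1226) = -3876232 - 909/581 = -2252091701/581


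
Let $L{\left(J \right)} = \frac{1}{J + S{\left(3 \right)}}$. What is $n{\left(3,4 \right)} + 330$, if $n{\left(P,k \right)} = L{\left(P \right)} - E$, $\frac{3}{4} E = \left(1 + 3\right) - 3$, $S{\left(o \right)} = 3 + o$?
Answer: $\frac{2959}{9} \approx 328.78$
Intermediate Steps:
$E = \frac{4}{3}$ ($E = \frac{4 \left(\left(1 + 3\right) - 3\right)}{3} = \frac{4 \left(4 - 3\right)}{3} = \frac{4}{3} \cdot 1 = \frac{4}{3} \approx 1.3333$)
$L{\left(J \right)} = \frac{1}{6 + J}$ ($L{\left(J \right)} = \frac{1}{J + \left(3 + 3\right)} = \frac{1}{J + 6} = \frac{1}{6 + J}$)
$n{\left(P,k \right)} = - \frac{4}{3} + \frac{1}{6 + P}$ ($n{\left(P,k \right)} = \frac{1}{6 + P} - \frac{4}{3} = - \frac{4}{3} + \frac{1}{6 + P}$)
$n{\left(3,4 \right)} + 330 = \frac{-21 - 12}{3 \left(6 + 3\right)} + 330 = \frac{-21 - 12}{3 \cdot 9} + 330 = \frac{1}{3} \cdot \frac{1}{9} \left(-33\right) + 330 = - \frac{11}{9} + 330 = \frac{2959}{9}$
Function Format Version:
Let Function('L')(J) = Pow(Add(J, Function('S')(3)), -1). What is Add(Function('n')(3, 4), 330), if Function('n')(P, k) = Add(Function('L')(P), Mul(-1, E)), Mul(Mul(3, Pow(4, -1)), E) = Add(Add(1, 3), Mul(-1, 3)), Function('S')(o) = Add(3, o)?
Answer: Rational(2959, 9) ≈ 328.78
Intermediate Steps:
E = Rational(4, 3) (E = Mul(Rational(4, 3), Add(Add(1, 3), Mul(-1, 3))) = Mul(Rational(4, 3), Add(4, -3)) = Mul(Rational(4, 3), 1) = Rational(4, 3) ≈ 1.3333)
Function('L')(J) = Pow(Add(6, J), -1) (Function('L')(J) = Pow(Add(J, Add(3, 3)), -1) = Pow(Add(J, 6), -1) = Pow(Add(6, J), -1))
Function('n')(P, k) = Add(Rational(-4, 3), Pow(Add(6, P), -1)) (Function('n')(P, k) = Add(Pow(Add(6, P), -1), Mul(-1, Rational(4, 3))) = Add(Pow(Add(6, P), -1), Rational(-4, 3)) = Add(Rational(-4, 3), Pow(Add(6, P), -1)))
Add(Function('n')(3, 4), 330) = Add(Mul(Rational(1, 3), Pow(Add(6, 3), -1), Add(-21, Mul(-4, 3))), 330) = Add(Mul(Rational(1, 3), Pow(9, -1), Add(-21, -12)), 330) = Add(Mul(Rational(1, 3), Rational(1, 9), -33), 330) = Add(Rational(-11, 9), 330) = Rational(2959, 9)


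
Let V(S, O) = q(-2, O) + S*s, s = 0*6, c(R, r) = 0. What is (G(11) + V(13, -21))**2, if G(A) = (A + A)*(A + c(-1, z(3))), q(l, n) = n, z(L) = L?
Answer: 48841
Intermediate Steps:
G(A) = 2*A**2 (G(A) = (A + A)*(A + 0) = (2*A)*A = 2*A**2)
s = 0
V(S, O) = O (V(S, O) = O + S*0 = O + 0 = O)
(G(11) + V(13, -21))**2 = (2*11**2 - 21)**2 = (2*121 - 21)**2 = (242 - 21)**2 = 221**2 = 48841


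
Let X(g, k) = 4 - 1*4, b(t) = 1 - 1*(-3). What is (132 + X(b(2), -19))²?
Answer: 17424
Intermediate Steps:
b(t) = 4 (b(t) = 1 + 3 = 4)
X(g, k) = 0 (X(g, k) = 4 - 4 = 0)
(132 + X(b(2), -19))² = (132 + 0)² = 132² = 17424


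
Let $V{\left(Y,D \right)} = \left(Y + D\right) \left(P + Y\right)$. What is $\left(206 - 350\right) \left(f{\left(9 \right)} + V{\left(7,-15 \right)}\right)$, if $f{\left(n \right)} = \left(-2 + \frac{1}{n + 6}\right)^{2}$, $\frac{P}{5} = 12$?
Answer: $\frac{1916144}{25} \approx 76646.0$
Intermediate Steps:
$P = 60$ ($P = 5 \cdot 12 = 60$)
$V{\left(Y,D \right)} = \left(60 + Y\right) \left(D + Y\right)$ ($V{\left(Y,D \right)} = \left(Y + D\right) \left(60 + Y\right) = \left(D + Y\right) \left(60 + Y\right) = \left(60 + Y\right) \left(D + Y\right)$)
$f{\left(n \right)} = \left(-2 + \frac{1}{6 + n}\right)^{2}$
$\left(206 - 350\right) \left(f{\left(9 \right)} + V{\left(7,-15 \right)}\right) = \left(206 - 350\right) \left(\frac{\left(11 + 2 \cdot 9\right)^{2}}{\left(6 + 9\right)^{2}} + \left(7^{2} + 60 \left(-15\right) + 60 \cdot 7 - 105\right)\right) = - 144 \left(\frac{\left(11 + 18\right)^{2}}{225} + \left(49 - 900 + 420 - 105\right)\right) = - 144 \left(\frac{29^{2}}{225} - 536\right) = - 144 \left(\frac{1}{225} \cdot 841 - 536\right) = - 144 \left(\frac{841}{225} - 536\right) = \left(-144\right) \left(- \frac{119759}{225}\right) = \frac{1916144}{25}$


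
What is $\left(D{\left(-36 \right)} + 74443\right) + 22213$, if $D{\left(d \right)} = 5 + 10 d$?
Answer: $96301$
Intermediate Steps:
$\left(D{\left(-36 \right)} + 74443\right) + 22213 = \left(\left(5 + 10 \left(-36\right)\right) + 74443\right) + 22213 = \left(\left(5 - 360\right) + 74443\right) + 22213 = \left(-355 + 74443\right) + 22213 = 74088 + 22213 = 96301$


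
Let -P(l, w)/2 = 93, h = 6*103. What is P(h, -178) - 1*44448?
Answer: -44634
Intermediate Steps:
h = 618
P(l, w) = -186 (P(l, w) = -2*93 = -186)
P(h, -178) - 1*44448 = -186 - 1*44448 = -186 - 44448 = -44634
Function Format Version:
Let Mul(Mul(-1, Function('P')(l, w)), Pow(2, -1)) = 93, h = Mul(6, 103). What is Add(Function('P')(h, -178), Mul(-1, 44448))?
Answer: -44634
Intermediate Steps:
h = 618
Function('P')(l, w) = -186 (Function('P')(l, w) = Mul(-2, 93) = -186)
Add(Function('P')(h, -178), Mul(-1, 44448)) = Add(-186, Mul(-1, 44448)) = Add(-186, -44448) = -44634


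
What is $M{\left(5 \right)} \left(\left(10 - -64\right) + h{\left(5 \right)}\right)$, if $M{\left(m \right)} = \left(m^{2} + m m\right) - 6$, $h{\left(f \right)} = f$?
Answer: $3476$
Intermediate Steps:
$M{\left(m \right)} = -6 + 2 m^{2}$ ($M{\left(m \right)} = \left(m^{2} + m^{2}\right) - 6 = 2 m^{2} - 6 = -6 + 2 m^{2}$)
$M{\left(5 \right)} \left(\left(10 - -64\right) + h{\left(5 \right)}\right) = \left(-6 + 2 \cdot 5^{2}\right) \left(\left(10 - -64\right) + 5\right) = \left(-6 + 2 \cdot 25\right) \left(\left(10 + 64\right) + 5\right) = \left(-6 + 50\right) \left(74 + 5\right) = 44 \cdot 79 = 3476$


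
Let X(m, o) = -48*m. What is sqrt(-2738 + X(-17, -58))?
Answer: 31*I*sqrt(2) ≈ 43.841*I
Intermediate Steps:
sqrt(-2738 + X(-17, -58)) = sqrt(-2738 - 48*(-17)) = sqrt(-2738 + 816) = sqrt(-1922) = 31*I*sqrt(2)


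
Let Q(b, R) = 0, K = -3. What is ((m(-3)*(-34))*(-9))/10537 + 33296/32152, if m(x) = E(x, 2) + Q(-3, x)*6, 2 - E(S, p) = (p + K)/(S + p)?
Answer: 45084808/42348203 ≈ 1.0646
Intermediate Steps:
E(S, p) = 2 - (-3 + p)/(S + p) (E(S, p) = 2 - (p - 3)/(S + p) = 2 - (-3 + p)/(S + p))
m(x) = (5 + 2*x)/(2 + x) (m(x) = (3 + 2 + 2*x)/(x + 2) + 0*6 = (5 + 2*x)/(2 + x) + 0 = (5 + 2*x)/(2 + x))
((m(-3)*(-34))*(-9))/10537 + 33296/32152 = ((((5 + 2*(-3))/(2 - 3))*(-34))*(-9))/10537 + 33296/32152 = ((((5 - 6)/(-1))*(-34))*(-9))*(1/10537) + 33296*(1/32152) = ((-1*(-1)*(-34))*(-9))*(1/10537) + 4162/4019 = ((1*(-34))*(-9))*(1/10537) + 4162/4019 = -34*(-9)*(1/10537) + 4162/4019 = 306*(1/10537) + 4162/4019 = 306/10537 + 4162/4019 = 45084808/42348203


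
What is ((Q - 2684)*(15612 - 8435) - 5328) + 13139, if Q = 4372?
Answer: 12122587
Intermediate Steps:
((Q - 2684)*(15612 - 8435) - 5328) + 13139 = ((4372 - 2684)*(15612 - 8435) - 5328) + 13139 = (1688*7177 - 5328) + 13139 = (12114776 - 5328) + 13139 = 12109448 + 13139 = 12122587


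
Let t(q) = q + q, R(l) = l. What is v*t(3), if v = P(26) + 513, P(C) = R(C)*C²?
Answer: 108534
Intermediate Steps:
P(C) = C³ (P(C) = C*C² = C³)
t(q) = 2*q
v = 18089 (v = 26³ + 513 = 17576 + 513 = 18089)
v*t(3) = 18089*(2*3) = 18089*6 = 108534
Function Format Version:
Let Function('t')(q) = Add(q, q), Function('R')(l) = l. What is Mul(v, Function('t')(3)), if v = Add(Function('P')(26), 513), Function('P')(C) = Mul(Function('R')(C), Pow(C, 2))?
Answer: 108534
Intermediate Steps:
Function('P')(C) = Pow(C, 3) (Function('P')(C) = Mul(C, Pow(C, 2)) = Pow(C, 3))
Function('t')(q) = Mul(2, q)
v = 18089 (v = Add(Pow(26, 3), 513) = Add(17576, 513) = 18089)
Mul(v, Function('t')(3)) = Mul(18089, Mul(2, 3)) = Mul(18089, 6) = 108534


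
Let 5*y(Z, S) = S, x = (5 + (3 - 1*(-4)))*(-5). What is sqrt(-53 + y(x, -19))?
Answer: 2*I*sqrt(355)/5 ≈ 7.5366*I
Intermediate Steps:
x = -60 (x = (5 + (3 + 4))*(-5) = (5 + 7)*(-5) = 12*(-5) = -60)
y(Z, S) = S/5
sqrt(-53 + y(x, -19)) = sqrt(-53 + (1/5)*(-19)) = sqrt(-53 - 19/5) = sqrt(-284/5) = 2*I*sqrt(355)/5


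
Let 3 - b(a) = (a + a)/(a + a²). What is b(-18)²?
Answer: 2809/289 ≈ 9.7197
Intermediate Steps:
b(a) = 3 - 2*a/(a + a²) (b(a) = 3 - (a + a)/(a + a²) = 3 - 2*a/(a + a²))
b(-18)² = ((1 + 3*(-18))/(1 - 18))² = ((1 - 54)/(-17))² = (-1/17*(-53))² = (53/17)² = 2809/289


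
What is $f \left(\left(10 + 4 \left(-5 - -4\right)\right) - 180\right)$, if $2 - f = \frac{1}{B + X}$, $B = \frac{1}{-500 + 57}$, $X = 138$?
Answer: $- \frac{21197202}{61133} \approx -346.74$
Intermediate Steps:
$B = - \frac{1}{443}$ ($B = \frac{1}{-443} = - \frac{1}{443} \approx -0.0022573$)
$f = \frac{121823}{61133}$ ($f = 2 - \frac{1}{- \frac{1}{443} + 138} = 2 - \frac{1}{\frac{61133}{443}} = 2 - \frac{443}{61133} = \frac{121823}{61133} \approx 1.9928$)
$f \left(\left(10 + 4 \left(-5 - -4\right)\right) - 180\right) = \frac{121823 \left(\left(10 + 4 \left(-5 - -4\right)\right) - 180\right)}{61133} = \frac{121823 \left(\left(10 + 4 \left(-5 + 4\right)\right) - 180\right)}{61133} = \frac{121823 \left(\left(10 + 4 \left(-1\right)\right) - 180\right)}{61133} = \frac{121823 \left(\left(10 - 4\right) - 180\right)}{61133} = \frac{121823 \left(6 - 180\right)}{61133} = \frac{121823}{61133} \left(-174\right) = - \frac{21197202}{61133}$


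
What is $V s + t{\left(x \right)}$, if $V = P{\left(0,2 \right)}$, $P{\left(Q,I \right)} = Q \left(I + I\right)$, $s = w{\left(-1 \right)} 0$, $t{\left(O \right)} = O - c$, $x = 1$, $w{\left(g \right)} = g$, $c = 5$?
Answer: $-4$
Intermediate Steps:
$t{\left(O \right)} = -5 + O$ ($t{\left(O \right)} = O - 5 = -5 + O$)
$s = 0$ ($s = \left(-1\right) 0 = 0$)
$P{\left(Q,I \right)} = 2 I Q$ ($P{\left(Q,I \right)} = Q 2 I = 2 I Q$)
$V = 0$ ($V = 2 \cdot 2 \cdot 0 = 0$)
$V s + t{\left(x \right)} = 0 \cdot 0 + \left(-5 + 1\right) = 0 - 4 = -4$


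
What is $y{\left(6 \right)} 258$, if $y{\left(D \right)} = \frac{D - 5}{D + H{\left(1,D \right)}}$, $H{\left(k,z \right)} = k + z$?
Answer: $\frac{258}{13} \approx 19.846$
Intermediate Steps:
$y{\left(D \right)} = \frac{-5 + D}{1 + 2 D}$ ($y{\left(D \right)} = \frac{D - 5}{D + \left(1 + D\right)} = \frac{-5 + D}{1 + 2 D}$)
$y{\left(6 \right)} 258 = \frac{-5 + 6}{1 + 2 \cdot 6} \cdot 258 = \frac{1}{1 + 12} \cdot 1 \cdot 258 = \frac{1}{13} \cdot 1 \cdot 258 = \frac{1}{13} \cdot 258 = \frac{258}{13}$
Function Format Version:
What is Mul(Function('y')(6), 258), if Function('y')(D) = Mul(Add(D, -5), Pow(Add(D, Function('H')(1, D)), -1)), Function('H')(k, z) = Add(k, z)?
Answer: Rational(258, 13) ≈ 19.846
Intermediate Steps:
Function('y')(D) = Mul(Pow(Add(1, Mul(2, D)), -1), Add(-5, D)) (Function('y')(D) = Mul(Add(D, -5), Pow(Add(D, Add(1, D)), -1)) = Mul(Add(-5, D), Pow(Add(1, Mul(2, D)), -1)) = Mul(Pow(Add(1, Mul(2, D)), -1), Add(-5, D)))
Mul(Function('y')(6), 258) = Mul(Mul(Pow(Add(1, Mul(2, 6)), -1), Add(-5, 6)), 258) = Mul(Mul(Pow(Add(1, 12), -1), 1), 258) = Mul(Mul(Pow(13, -1), 1), 258) = Mul(Mul(Rational(1, 13), 1), 258) = Mul(Rational(1, 13), 258) = Rational(258, 13)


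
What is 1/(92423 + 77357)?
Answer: 1/169780 ≈ 5.8900e-6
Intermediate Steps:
1/(92423 + 77357) = 1/169780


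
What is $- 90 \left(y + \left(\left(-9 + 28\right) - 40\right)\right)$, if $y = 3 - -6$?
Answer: $1080$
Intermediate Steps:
$y = 9$ ($y = 3 + 6 = 9$)
$- 90 \left(y + \left(\left(-9 + 28\right) - 40\right)\right) = - 90 \left(9 + \left(\left(-9 + 28\right) - 40\right)\right) = - 90 \left(9 + \left(19 - 40\right)\right) = - 90 \left(9 - 21\right) = \left(-90\right) \left(-12\right) = 1080$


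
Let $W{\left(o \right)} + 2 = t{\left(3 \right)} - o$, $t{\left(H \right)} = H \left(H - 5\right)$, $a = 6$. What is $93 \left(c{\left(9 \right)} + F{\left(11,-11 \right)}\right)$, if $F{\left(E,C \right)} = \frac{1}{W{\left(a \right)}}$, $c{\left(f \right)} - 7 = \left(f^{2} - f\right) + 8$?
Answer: $\frac{113181}{14} \approx 8084.4$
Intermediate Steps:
$t{\left(H \right)} = H \left(-5 + H\right)$
$c{\left(f \right)} = 15 + f^{2} - f$ ($c{\left(f \right)} = 7 + \left(\left(f^{2} - f\right) + 8\right) = 7 + \left(8 + f^{2} - f\right) = 15 + f^{2} - f$)
$W{\left(o \right)} = -8 - o$ ($W{\left(o \right)} = -2 - \left(o - 3 \left(-5 + 3\right)\right) = -2 - \left(6 + o\right) = -8 - o$)
$F{\left(E,C \right)} = - \frac{1}{14}$ ($F{\left(E,C \right)} = \frac{1}{-8 - 6} = \frac{1}{-14} = - \frac{1}{14}$)
$93 \left(c{\left(9 \right)} + F{\left(11,-11 \right)}\right) = 93 \left(\left(15 + 9^{2} - 9\right) - \frac{1}{14}\right) = 93 \left(\left(15 + 81 - 9\right) - \frac{1}{14}\right) = 93 \left(87 - \frac{1}{14}\right) = 93 \cdot \frac{1217}{14} = \frac{113181}{14}$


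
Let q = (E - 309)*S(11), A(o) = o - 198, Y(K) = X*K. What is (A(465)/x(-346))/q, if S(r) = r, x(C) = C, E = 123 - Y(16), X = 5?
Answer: 267/1012396 ≈ 0.00026373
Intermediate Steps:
Y(K) = 5*K
E = 43 (E = 123 - 5*16 = 123 - 1*80 = 123 - 80 = 43)
A(o) = -198 + o
q = -2926 (q = (43 - 309)*11 = -266*11 = -2926)
(A(465)/x(-346))/q = ((-198 + 465)/(-346))/(-2926) = (267*(-1/346))*(-1/2926) = -267/346*(-1/2926) = 267/1012396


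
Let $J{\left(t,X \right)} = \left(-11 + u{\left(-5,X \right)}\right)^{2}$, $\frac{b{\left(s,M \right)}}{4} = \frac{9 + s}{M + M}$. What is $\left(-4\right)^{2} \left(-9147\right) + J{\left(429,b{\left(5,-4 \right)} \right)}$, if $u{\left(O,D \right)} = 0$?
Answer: $-146231$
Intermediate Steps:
$b{\left(s,M \right)} = \frac{2 \left(9 + s\right)}{M}$ ($b{\left(s,M \right)} = 4 \frac{9 + s}{M + M} = 4 \frac{9 + s}{2 M} = \frac{2 \left(9 + s\right)}{M}$)
$J{\left(t,X \right)} = 121$ ($J{\left(t,X \right)} = \left(-11 + 0\right)^{2} = \left(-11\right)^{2} = 121$)
$\left(-4\right)^{2} \left(-9147\right) + J{\left(429,b{\left(5,-4 \right)} \right)} = \left(-4\right)^{2} \left(-9147\right) + 121 = 16 \left(-9147\right) + 121 = -146352 + 121 = -146231$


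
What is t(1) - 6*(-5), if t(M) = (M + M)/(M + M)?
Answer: 31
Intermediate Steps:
t(M) = 1 (t(M) = (2*M)/((2*M)) = (2*M)*(1/(2*M)) = 1)
t(1) - 6*(-5) = 1 - 6*(-5) = 1 + 30 = 31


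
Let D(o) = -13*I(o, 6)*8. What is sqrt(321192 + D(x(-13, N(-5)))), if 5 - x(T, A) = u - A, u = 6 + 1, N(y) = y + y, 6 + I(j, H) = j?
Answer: 6*sqrt(8974) ≈ 568.39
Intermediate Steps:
I(j, H) = -6 + j
N(y) = 2*y
u = 7
x(T, A) = -2 + A (x(T, A) = 5 - (7 - A) = 5 + (-7 + A) = -2 + A)
D(o) = 624 - 104*o (D(o) = -13*(-6 + o)*8 = (78 - 13*o)*8 = 624 - 104*o)
sqrt(321192 + D(x(-13, N(-5)))) = sqrt(321192 + (624 - 104*(-2 + 2*(-5)))) = sqrt(321192 + (624 - 104*(-2 - 10))) = sqrt(321192 + (624 - 104*(-12))) = sqrt(321192 + (624 + 1248)) = sqrt(321192 + 1872) = sqrt(323064) = 6*sqrt(8974)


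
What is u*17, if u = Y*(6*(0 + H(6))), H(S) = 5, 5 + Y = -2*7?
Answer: -9690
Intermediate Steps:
Y = -19 (Y = -5 - 2*7 = -5 - 14 = -19)
u = -570 (u = -114*(0 + 5) = -114*5 = -19*30 = -570)
u*17 = -570*17 = -9690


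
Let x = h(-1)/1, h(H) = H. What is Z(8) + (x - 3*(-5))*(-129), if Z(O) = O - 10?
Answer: -1808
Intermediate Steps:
x = -1 (x = -1/1 = -1*1 = -1)
Z(O) = -10 + O
Z(8) + (x - 3*(-5))*(-129) = (-10 + 8) + (-1 - 3*(-5))*(-129) = -2 + (-1 + 15)*(-129) = -2 + 14*(-129) = -2 - 1806 = -1808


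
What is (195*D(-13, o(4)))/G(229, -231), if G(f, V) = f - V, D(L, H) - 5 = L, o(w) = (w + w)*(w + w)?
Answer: -78/23 ≈ -3.3913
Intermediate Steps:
o(w) = 4*w**2 (o(w) = (2*w)*(2*w) = 4*w**2)
D(L, H) = 5 + L
(195*D(-13, o(4)))/G(229, -231) = (195*(5 - 13))/(229 - 1*(-231)) = (195*(-8))/(229 + 231) = -1560/460 = -1560*1/460 = -78/23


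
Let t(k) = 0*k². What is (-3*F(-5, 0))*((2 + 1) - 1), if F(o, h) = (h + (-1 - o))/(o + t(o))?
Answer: 24/5 ≈ 4.8000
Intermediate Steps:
t(k) = 0
F(o, h) = (-1 + h - o)/o (F(o, h) = (h + (-1 - o))/(o + 0) = (-1 + h - o)/o)
(-3*F(-5, 0))*((2 + 1) - 1) = (-3*(-1 + 0 - 1*(-5))/(-5))*((2 + 1) - 1) = (-(-3)*(-1 + 0 + 5)/5)*(3 - 1) = -(-3)*4/5*2 = -3*(-⅘)*2 = (12/5)*2 = 24/5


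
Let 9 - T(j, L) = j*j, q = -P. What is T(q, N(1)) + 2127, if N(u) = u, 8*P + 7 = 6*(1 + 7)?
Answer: 135023/64 ≈ 2109.7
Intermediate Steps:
P = 41/8 (P = -7/8 + (6*(1 + 7))/8 = -7/8 + (6*8)/8 = -7/8 + (1/8)*48 = -7/8 + 6 = 41/8 ≈ 5.1250)
q = -41/8 (q = -1*41/8 = -41/8 ≈ -5.1250)
T(j, L) = 9 - j**2 (T(j, L) = 9 - j*j = 9 - j**2)
T(q, N(1)) + 2127 = (9 - (-41/8)**2) + 2127 = (9 - 1*1681/64) + 2127 = (9 - 1681/64) + 2127 = -1105/64 + 2127 = 135023/64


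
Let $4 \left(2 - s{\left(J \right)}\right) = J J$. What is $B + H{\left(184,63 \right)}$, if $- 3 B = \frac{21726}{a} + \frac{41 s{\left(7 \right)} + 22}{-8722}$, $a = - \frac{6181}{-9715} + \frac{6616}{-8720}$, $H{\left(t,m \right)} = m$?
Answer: $\frac{31509924211527}{532355992} \approx 59190.0$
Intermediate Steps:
$s{\left(J \right)} = 2 - \frac{J^{2}}{4}$ ($s{\left(J \right)} = 2 - \frac{J J}{4} = 2 - \frac{J^{2}}{4}$)
$a = - \frac{259403}{2117870}$ ($a = \left(-6181\right) \left(- \frac{1}{9715}\right) + 6616 \left(- \frac{1}{8720}\right) = \frac{6181}{9715} - \frac{827}{1090} = - \frac{259403}{2117870} \approx -0.12248$)
$B = \frac{31476385784031}{532355992}$ ($B = - \frac{\frac{21726}{- \frac{259403}{2117870}} + \frac{41 \left(2 - \frac{7^{2}}{4}\right) + 22}{-8722}}{3} = - \frac{21726 \left(- \frac{2117870}{259403}\right) + \left(41 \left(2 - \frac{49}{4}\right) + 22\right) \left(- \frac{1}{8722}\right)}{3} = - \frac{- \frac{2706637860}{15259} + \left(41 \left(2 - \frac{49}{4}\right) + 22\right) \left(- \frac{1}{8722}\right)}{3} = - \frac{- \frac{2706637860}{15259} + \left(41 \left(- \frac{41}{4}\right) + 22\right) \left(- \frac{1}{8722}\right)}{3} = - \frac{- \frac{2706637860}{15259} + \left(- \frac{1681}{4} + 22\right) \left(- \frac{1}{8722}\right)}{3} = - \frac{- \frac{2706637860}{15259} - - \frac{1593}{34888}}{3} = - \frac{- \frac{2706637860}{15259} + \frac{1593}{34888}}{3} = \left(- \frac{1}{3}\right) \left(- \frac{94429157352093}{532355992}\right) = \frac{31476385784031}{532355992} \approx 59127.0$)
$B + H{\left(184,63 \right)} = \frac{31476385784031}{532355992} + 63 = \frac{31509924211527}{532355992}$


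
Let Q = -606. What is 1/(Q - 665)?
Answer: -1/1271 ≈ -0.00078678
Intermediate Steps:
1/(Q - 665) = 1/(-606 - 665) = 1/(-1271) = -1/1271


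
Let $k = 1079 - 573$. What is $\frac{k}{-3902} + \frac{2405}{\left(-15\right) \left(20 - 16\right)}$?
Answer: $- \frac{941467}{23412} \approx -40.213$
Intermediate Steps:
$k = 506$
$\frac{k}{-3902} + \frac{2405}{\left(-15\right) \left(20 - 16\right)} = \frac{506}{-3902} + \frac{2405}{\left(-15\right) \left(20 - 16\right)} = 506 \left(- \frac{1}{3902}\right) + \frac{2405}{\left(-15\right) 4} = - \frac{253}{1951} + \frac{2405}{-60} = - \frac{253}{1951} + 2405 \left(- \frac{1}{60}\right) = - \frac{253}{1951} - \frac{481}{12} = - \frac{941467}{23412}$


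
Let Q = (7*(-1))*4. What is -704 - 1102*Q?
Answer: 30152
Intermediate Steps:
Q = -28 (Q = -7*4 = -28)
-704 - 1102*Q = -704 - 1102*(-28) = -704 + 30856 = 30152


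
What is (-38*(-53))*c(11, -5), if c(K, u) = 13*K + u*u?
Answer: 338352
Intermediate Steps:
c(K, u) = u**2 + 13*K (c(K, u) = 13*K + u**2 = u**2 + 13*K)
(-38*(-53))*c(11, -5) = (-38*(-53))*((-5)**2 + 13*11) = 2014*(25 + 143) = 2014*168 = 338352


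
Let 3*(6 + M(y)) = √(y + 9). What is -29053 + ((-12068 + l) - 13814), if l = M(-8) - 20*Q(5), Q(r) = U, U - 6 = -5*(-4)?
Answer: -166382/3 ≈ -55461.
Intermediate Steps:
U = 26 (U = 6 - 5*(-4) = 6 + 20 = 26)
Q(r) = 26
M(y) = -6 + √(9 + y)/3 (M(y) = -6 + √(y + 9)/3 = -6 + √(9 + y)/3)
l = -1577/3 (l = (-6 + √(9 - 8)/3) - 20*26 = (-6 + √1/3) - 520 = (-6 + (⅓)*1) - 520 = (-6 + ⅓) - 520 = -17/3 - 520 = -1577/3 ≈ -525.67)
-29053 + ((-12068 + l) - 13814) = -29053 + ((-12068 - 1577/3) - 13814) = -29053 + (-37781/3 - 13814) = -29053 - 79223/3 = -166382/3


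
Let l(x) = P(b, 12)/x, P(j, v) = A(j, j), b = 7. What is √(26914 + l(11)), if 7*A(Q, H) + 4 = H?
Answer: √159573337/77 ≈ 164.05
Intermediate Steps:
A(Q, H) = -4/7 + H/7
P(j, v) = -4/7 + j/7
l(x) = 3/(7*x) (l(x) = (-4/7 + (⅐)*7)/x = (-4/7 + 1)/x = 3/(7*x))
√(26914 + l(11)) = √(26914 + (3/7)/11) = √(26914 + (3/7)*(1/11)) = √(26914 + 3/77) = √(2072381/77) = √159573337/77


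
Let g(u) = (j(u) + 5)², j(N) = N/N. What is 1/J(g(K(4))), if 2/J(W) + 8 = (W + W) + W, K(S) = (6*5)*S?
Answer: 50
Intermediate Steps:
j(N) = 1
K(S) = 30*S
g(u) = 36 (g(u) = (1 + 5)² = 6² = 36)
J(W) = 2/(-8 + 3*W) (J(W) = 2/(-8 + ((W + W) + W)) = 2/(-8 + (2*W + W)) = 2/(-8 + 3*W))
1/J(g(K(4))) = 1/(2/(-8 + 3*36)) = 1/(2/(-8 + 108)) = 1/(2/100) = 1/(2*(1/100)) = 1/(1/50) = 50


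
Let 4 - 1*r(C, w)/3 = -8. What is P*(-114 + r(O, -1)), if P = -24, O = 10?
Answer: 1872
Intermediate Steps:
r(C, w) = 36 (r(C, w) = 12 - 3*(-8) = 12 + 24 = 36)
P*(-114 + r(O, -1)) = -24*(-114 + 36) = -24*(-78) = 1872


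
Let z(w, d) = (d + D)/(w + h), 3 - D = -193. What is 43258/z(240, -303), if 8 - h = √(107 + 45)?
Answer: -10727984/107 + 86516*√38/107 ≈ -95277.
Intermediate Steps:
D = 196 (D = 3 - 1*(-193) = 3 + 193 = 196)
h = 8 - 2*√38 (h = 8 - √(107 + 45) = 8 - √152 = 8 - 2*√38 ≈ -4.3288)
z(w, d) = (196 + d)/(8 + w - 2*√38) (z(w, d) = (d + 196)/(w + (8 - 2*√38)) = (196 + d)/(8 + w - 2*√38))
43258/z(240, -303) = 43258/(((196 - 303)/(8 + 240 - 2*√38))) = 43258/((-107/(248 - 2*√38))) = 43258*(-248/107 + 2*√38/107) = -10727984/107 + 86516*√38/107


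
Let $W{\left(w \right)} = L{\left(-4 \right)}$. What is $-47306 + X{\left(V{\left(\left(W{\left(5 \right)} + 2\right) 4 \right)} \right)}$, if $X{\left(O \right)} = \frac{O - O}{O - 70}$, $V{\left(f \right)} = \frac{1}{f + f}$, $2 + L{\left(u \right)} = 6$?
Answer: $-47306$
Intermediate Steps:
$L{\left(u \right)} = 4$ ($L{\left(u \right)} = -2 + 6 = 4$)
$W{\left(w \right)} = 4$
$V{\left(f \right)} = \frac{1}{2 f}$
$X{\left(O \right)} = 0$ ($X{\left(O \right)} = \frac{0}{-70 + O} = 0$)
$-47306 + X{\left(V{\left(\left(W{\left(5 \right)} + 2\right) 4 \right)} \right)} = -47306 + 0 = -47306$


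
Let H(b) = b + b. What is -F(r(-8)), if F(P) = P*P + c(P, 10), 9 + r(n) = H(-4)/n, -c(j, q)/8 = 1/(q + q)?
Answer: -318/5 ≈ -63.600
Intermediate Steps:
c(j, q) = -4/q (c(j, q) = -8/(q + q) = -8*1/(2*q) = -4/q)
H(b) = 2*b
r(n) = -9 - 8/n (r(n) = -9 + (2*(-4))/n = -9 - 8/n)
F(P) = -⅖ + P² (F(P) = P*P - 4/10 = P² - 4*⅒ = P² - ⅖ = -⅖ + P²)
-F(r(-8)) = -(-⅖ + (-9 - 8/(-8))²) = -(-⅖ + (-9 - 8*(-⅛))²) = -(-⅖ + (-9 + 1)²) = -(-⅖ + (-8)²) = -(-⅖ + 64) = -1*318/5 = -318/5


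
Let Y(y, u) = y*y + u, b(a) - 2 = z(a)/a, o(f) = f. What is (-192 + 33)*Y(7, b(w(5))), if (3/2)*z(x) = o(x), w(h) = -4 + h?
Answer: -8215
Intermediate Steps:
z(x) = 2*x/3
b(a) = 8/3 (b(a) = 2 + (2*a/3)/a = 2 + 2/3 = 8/3)
Y(y, u) = u + y**2 (Y(y, u) = y**2 + u = u + y**2)
(-192 + 33)*Y(7, b(w(5))) = (-192 + 33)*(8/3 + 7**2) = -159*(8/3 + 49) = -159*155/3 = -8215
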